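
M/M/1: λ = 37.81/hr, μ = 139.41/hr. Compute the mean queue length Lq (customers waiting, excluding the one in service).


ρ = 37.81/139.41 = 0.2712
Lq = ρ²/(1−ρ) = 0.07356/0.7288 = 0.1009

Final: 0.1009


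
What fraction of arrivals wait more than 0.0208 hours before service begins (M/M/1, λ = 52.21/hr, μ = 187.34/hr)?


ρ = 52.21/187.34 = 0.2787
P(Wq > t) = ρ·e^{−(μ−λ)t} = 0.2787·e^{−2.8107}
= 0.2787·0.060163 = 0.016767

Final: 0.016767


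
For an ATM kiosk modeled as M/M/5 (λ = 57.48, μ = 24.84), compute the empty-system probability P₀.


a = λ/μ = 57.48/24.84 = 2.3140; ρ = a/c = 0.4628
Σ_{k=0}^{4} a^k/k! (terms k=0..4) = 1.00000 + 2.31401 + 2.67732 + 2.06512 + 1.19467 = 9.25112
Tail: a^5/(5!(1−ρ)) = 66.34770/(120·0.5372) = 1.02922
P₀ = 1/(9.25112 + 1.02922) = 1/10.28034 = 0.097273

Final: 0.097273


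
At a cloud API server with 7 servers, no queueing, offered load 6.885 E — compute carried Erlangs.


B(7,6.885) = 0.241718 (Erlang-B)
Carried load = a(1 − B) = 6.885·(1 − 0.241718) = 6.885·0.758282 = 5.2208 E

Final: 5.2208 Erlangs


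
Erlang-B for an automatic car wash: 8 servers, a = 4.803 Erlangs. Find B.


B(c,a) = (a^c/c!) / Σ_{k=0}^{c} a^k/k!
a^8/8! = 7.023930
Σ terms (k=0..8): 1.00000 + 4.80300 + 11.53440 + 18.46658 + 22.17375 + 21.30010 + 17.05073 + 11.69924 + 7.02393 = 115.051736
B = 7.023930/115.051736 = 0.061050

Final: 0.061050


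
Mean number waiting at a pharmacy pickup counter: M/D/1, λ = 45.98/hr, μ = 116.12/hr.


ρ = 45.98/116.12 = 0.3960
M/D/1: Lq = ρ²/(2(1−ρ)) = 0.1568/(2·0.6040) = 0.12979

Final: 0.12979


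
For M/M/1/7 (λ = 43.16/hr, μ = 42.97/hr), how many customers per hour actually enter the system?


ρ = 1.0044; P_K = (1−ρ)ρ^7/(1−ρ^8) = 0.126939
λ_eff = λ(1 − P_K) = 43.16·(1 − 0.126939) = 43.16·0.873061 = 37.6813 /hr

Final: 37.6813 /hr


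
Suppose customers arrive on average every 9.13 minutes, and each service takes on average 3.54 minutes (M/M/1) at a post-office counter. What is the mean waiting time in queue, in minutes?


λ = 60/9.13 = 6.5717 /hr
μ = 60/3.54 = 16.9492 /hr
ρ = λ/μ = 6.5717/16.9492 = 0.3877
Wq = ρ/(μ−λ) = 0.3877/(16.9492−6.5717) = 0.03736 hr
In minutes: 0.03736·60 = 2.242 min

Final: 2.242 min


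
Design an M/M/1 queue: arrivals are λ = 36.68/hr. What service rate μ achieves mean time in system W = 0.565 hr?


W = 1/(μ−λ) ⇒ μ − λ = 1/W = 1/0.565 = 1.7699
μ = λ + 1/W = 36.68 + 1.7699 = 38.4499 per hr

Final: 38.4499 /hr


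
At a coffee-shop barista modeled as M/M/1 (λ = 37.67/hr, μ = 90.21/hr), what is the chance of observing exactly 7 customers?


ρ = 37.67/90.21 = 0.4176
P_n = (1−ρ)·ρ^n = (1 − 0.4176)·0.4176^7 = 0.5824·0.002214 = 0.001290

Final: 0.001290


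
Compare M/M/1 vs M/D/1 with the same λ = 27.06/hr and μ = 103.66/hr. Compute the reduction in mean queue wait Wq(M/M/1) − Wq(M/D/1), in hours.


ρ = 27.06/103.66 = 0.2610
Wq(M/M/1) = ρ/(μ−λ) = 0.2610/76.60 = 0.003408 hr
Wq(M/D/1) = ρ/(2(μ−λ)) = 0.001704 hr
Savings = 0.003408 − 0.001704 = 0.001704 hr

Final: 0.001704 hr


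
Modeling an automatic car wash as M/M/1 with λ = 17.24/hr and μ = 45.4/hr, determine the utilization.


ρ = λ/μ = 17.24/45.4 = 0.3797

Final: 0.3797


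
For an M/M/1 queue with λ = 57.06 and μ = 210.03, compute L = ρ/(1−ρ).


ρ = λ/μ = 57.06/210.03 = 0.2717
L = ρ/(1−ρ) = 0.2717/(1 − 0.2717) = 0.2717/0.7283 = 0.3730

Final: 0.3730


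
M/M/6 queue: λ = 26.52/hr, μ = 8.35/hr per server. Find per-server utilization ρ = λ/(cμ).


ρ = λ/(cμ) = 26.52/(6·8.35) = 26.52/50.10 = 0.5293

Final: 0.5293


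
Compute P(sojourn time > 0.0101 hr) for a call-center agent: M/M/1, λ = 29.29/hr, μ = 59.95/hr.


W ~ Exponential(μ−λ) for M/M/1.
μ − λ = 59.95 − 29.29 = 30.6600
P(W > t) = e^{−(μ−λ)t} = e^{−0.3097} = 0.733692

Final: 0.733692


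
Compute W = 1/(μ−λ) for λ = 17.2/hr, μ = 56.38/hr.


W = 1/(μ−λ) = 1/(56.38 − 17.2) = 1/39.18 = 0.02552 hr

Final: 0.02552 hr


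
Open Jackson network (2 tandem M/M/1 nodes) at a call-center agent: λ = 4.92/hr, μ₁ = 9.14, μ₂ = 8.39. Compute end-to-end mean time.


Each node sees arrival rate λ = 4.92/hr (tandem ⇒ throughput preserved).
W₁ = 1/(μ₁−λ) = 1/(9.14−4.92) = 0.23697 hr
W₂ = 1/(μ₂−λ) = 1/(8.39−4.92) = 0.28818 hr
W_total = W₁ + W₂ = 0.23697 + 0.28818 = 0.52515 hr

Final: 0.52515 hr


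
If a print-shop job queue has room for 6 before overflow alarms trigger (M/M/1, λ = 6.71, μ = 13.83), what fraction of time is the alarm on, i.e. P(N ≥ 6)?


ρ = 6.71/13.83 = 0.4852
P(N ≥ n) = ρ^n = 0.4852^6 = 0.013044

Final: 0.013044


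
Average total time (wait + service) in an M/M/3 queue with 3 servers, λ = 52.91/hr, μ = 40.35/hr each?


a = 1.3113; ρ = 0.4371; P₀ = 0.260514
Lq = P₀·a^c·ρ/(c!(1−ρ)²) = 0.13504
Wq = Lq/λ = 0.13504/52.91 = 0.002552 hr
W = Wq + 1/μ = 0.002552 + 0.02478 = 0.02734 hr

Final: 0.02734 hr


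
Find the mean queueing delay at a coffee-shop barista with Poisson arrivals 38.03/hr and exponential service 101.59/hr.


ρ = 38.03/101.59 = 0.3743
Wq = ρ/(μ−λ) = 0.3743/(101.59 − 38.03) = 0.3743/63.56 = 0.005890 hr

Final: 0.005890 hr


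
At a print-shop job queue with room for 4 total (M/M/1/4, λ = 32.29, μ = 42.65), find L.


ρ = 32.29/42.65 = 0.7571
L = ρ[1 − (K+1)ρ^K + Kρ^(K+1)] / [(1−ρ)(1−ρ^(K+1))]
Numerator: 0.7571·(1 − 5·0.328546 + 4·0.248740) = 0.266670
Denominator: (0.2429)·(0.751260) = 0.182487
L = 0.266670/0.182487 = 1.4613

Final: 1.4613


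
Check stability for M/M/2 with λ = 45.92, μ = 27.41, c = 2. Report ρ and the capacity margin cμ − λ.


Total capacity cμ = 2·27.41 = 54.82/hr
ρ = λ/(cμ) = 45.92/54.82 = 0.8377
Stable ⇔ ρ < 1: YES
Spare capacity = cμ − λ = 54.82 − 45.92 = 8.90/hr

Final: ρ = 0.8377; stable; margin = 8.90/hr


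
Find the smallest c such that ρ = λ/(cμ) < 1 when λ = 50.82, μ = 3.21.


Stability requires cμ > λ ⇔ c > λ/μ.
λ/μ = 50.82/3.21 = 15.8318
Minimum integer c = ⌊15.8318⌋ + 1 = 16
Check: 16·3.21 = 51.36 > 50.82, while 15·3.21 = 48.15 ≤ 50.82

Final: 16 servers


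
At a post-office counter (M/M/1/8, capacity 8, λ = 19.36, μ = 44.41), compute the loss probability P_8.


ρ = λ/μ = 19.36/44.41 = 0.4359
P_K = (1−ρ)ρ^K/(1−ρ^(K+1)) = (0.5641·0.001304)/(1 − 0.0005686)
= 0.0007357/0.999431 = 0.0007362

Final: 0.0007362


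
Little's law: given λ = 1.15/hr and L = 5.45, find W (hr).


W = L/λ = 5.45/1.15 = 4.7391 hr

Final: 4.7391 hr


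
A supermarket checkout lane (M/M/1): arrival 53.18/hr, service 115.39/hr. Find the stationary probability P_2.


ρ = 53.18/115.39 = 0.4609
P_n = (1−ρ)·ρ^n = (1 − 0.4609)·0.4609^2 = 0.5391·0.212403 = 0.114512

Final: 0.114512


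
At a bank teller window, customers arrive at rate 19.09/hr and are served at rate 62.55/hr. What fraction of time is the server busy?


ρ = λ/μ = 19.09/62.55 = 0.3052

Final: 0.3052


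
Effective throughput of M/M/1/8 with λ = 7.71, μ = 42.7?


ρ = 0.1806; P_K = (1−ρ)ρ^8/(1−ρ^9) = 0.0000009258
λ_eff = λ(1 − P_K) = 7.71·(1 − 0.0000009258) = 7.71·0.999999 = 7.7100 /hr

Final: 7.7100 /hr


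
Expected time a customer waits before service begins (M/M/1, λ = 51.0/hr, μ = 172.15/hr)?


ρ = 51.0/172.15 = 0.2963
Wq = ρ/(μ−λ) = 0.2963/(172.15 − 51.0) = 0.2963/121.15 = 0.002445 hr

Final: 0.002445 hr


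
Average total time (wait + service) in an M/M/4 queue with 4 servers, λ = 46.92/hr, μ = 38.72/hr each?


a = 1.2118; ρ = 0.3029; P₀ = 0.296610
Lq = P₀·a^c·ρ/(c!(1−ρ)²) = 0.01661
Wq = Lq/λ = 0.01661/46.92 = 0.0003541 hr
W = Wq + 1/μ = 0.0003541 + 0.02583 = 0.02618 hr

Final: 0.02618 hr


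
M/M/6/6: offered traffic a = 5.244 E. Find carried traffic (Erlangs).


B(6,5.244) = 0.210108 (Erlang-B)
Carried load = a(1 − B) = 5.244·(1 − 0.210108) = 5.244·0.789892 = 4.1422 E

Final: 4.1422 Erlangs


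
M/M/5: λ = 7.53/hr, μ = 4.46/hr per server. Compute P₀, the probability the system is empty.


a = λ/μ = 7.53/4.46 = 1.6883; ρ = a/c = 0.3377
Σ_{k=0}^{4} a^k/k! (terms k=0..4) = 1.00000 + 1.68834 + 1.42525 + 0.80210 + 0.33855 = 5.25424
Tail: a^5/(5!(1−ρ)) = 13.71831/(120·0.6623) = 0.17260
P₀ = 1/(5.25424 + 0.17260) = 1/5.42685 = 0.184269

Final: 0.184269


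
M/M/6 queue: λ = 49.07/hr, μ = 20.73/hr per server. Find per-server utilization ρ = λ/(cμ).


ρ = λ/(cμ) = 49.07/(6·20.73) = 49.07/124.38 = 0.3945

Final: 0.3945


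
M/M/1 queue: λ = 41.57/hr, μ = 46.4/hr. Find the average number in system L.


ρ = λ/μ = 41.57/46.4 = 0.8959
L = ρ/(1−ρ) = 0.8959/(1 − 0.8959) = 0.8959/0.1041 = 8.6066

Final: 8.6066


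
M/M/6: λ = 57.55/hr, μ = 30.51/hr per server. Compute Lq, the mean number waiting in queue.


a = λ/μ = 1.8863; ρ = a/6 = 0.3144
P₀ = 0.151480
Lq = P₀·a^c·ρ / (c!·(1−ρ)²) = 0.151480·45.04211·0.3144/(720·0.47008)
= 0.006338

Final: 0.006338


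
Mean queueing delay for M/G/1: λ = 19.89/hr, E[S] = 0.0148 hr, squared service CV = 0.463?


ρ = λ·E[S] = 19.89·0.0148 = 0.2944
E[S²] = E[S]²(1+C_s²) = 0.0148²·(1+0.463) = 0.0003205
Wq = λ·E[S²]/(2(1−ρ)) = 19.89·0.0003205/(2·0.7056) = 0.004516 hr

Final: 0.004516 hr


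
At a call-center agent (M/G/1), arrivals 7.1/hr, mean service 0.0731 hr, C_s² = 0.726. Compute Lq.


ρ = λ·E[S] = 7.1·0.0731 = 0.5190
Lq = ρ²(1+C_s²)/(2(1−ρ)) = 0.2694·(1+0.726)/(2·0.4810)
= 0.2694·1.7260/0.9620 = 0.48331

Final: 0.48331


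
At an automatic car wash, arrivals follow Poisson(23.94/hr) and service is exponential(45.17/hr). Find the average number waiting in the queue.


ρ = 23.94/45.17 = 0.5300
Lq = ρ²/(1−ρ) = 0.2809/0.4700 = 0.5977

Final: 0.5977


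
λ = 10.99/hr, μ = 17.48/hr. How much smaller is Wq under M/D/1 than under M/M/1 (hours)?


ρ = 10.99/17.48 = 0.6287
Wq(M/M/1) = ρ/(μ−λ) = 0.6287/6.49 = 0.09687 hr
Wq(M/D/1) = ρ/(2(μ−λ)) = 0.04844 hr
Savings = 0.09687 − 0.04844 = 0.04844 hr

Final: 0.04844 hr


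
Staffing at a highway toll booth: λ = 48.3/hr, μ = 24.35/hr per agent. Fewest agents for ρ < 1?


Stability requires cμ > λ ⇔ c > λ/μ.
λ/μ = 48.3/24.35 = 1.9836
Minimum integer c = ⌊1.9836⌋ + 1 = 2
Check: 2·24.35 = 48.70 > 48.3, while 1·24.35 = 24.35 ≤ 48.3

Final: 2 servers


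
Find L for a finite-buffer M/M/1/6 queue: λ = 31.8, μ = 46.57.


ρ = 31.8/46.57 = 0.6828
L = ρ[1 − (K+1)ρ^K + Kρ^(K+1)] / [(1−ρ)(1−ρ^(K+1))]
Numerator: 0.6828·(1 − 7·0.101374 + 6·0.069222) = 0.481895
Denominator: (0.3172)·(0.930778) = 0.295203
L = 0.481895/0.295203 = 1.6324

Final: 1.6324


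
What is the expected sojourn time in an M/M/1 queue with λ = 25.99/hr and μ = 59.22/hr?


W = 1/(μ−λ) = 1/(59.22 − 25.99) = 1/33.23 = 0.03009 hr

Final: 0.03009 hr


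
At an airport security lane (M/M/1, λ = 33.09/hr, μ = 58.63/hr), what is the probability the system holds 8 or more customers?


ρ = 33.09/58.63 = 0.5644
P(N ≥ n) = ρ^n = 0.5644^8 = 0.010295

Final: 0.010295


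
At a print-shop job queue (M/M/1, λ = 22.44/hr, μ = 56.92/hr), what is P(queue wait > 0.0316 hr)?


ρ = 22.44/56.92 = 0.3942
P(Wq > t) = ρ·e^{−(μ−λ)t} = 0.3942·e^{−1.0896}
= 0.3942·0.336362 = 0.132606

Final: 0.132606


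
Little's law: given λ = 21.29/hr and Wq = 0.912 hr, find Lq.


Lq = λWq = 21.29·0.912 = 19.4165

Final: 19.4165


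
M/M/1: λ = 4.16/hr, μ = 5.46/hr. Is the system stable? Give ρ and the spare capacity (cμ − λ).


Total capacity cμ = 1·5.46 = 5.46/hr
ρ = λ/(cμ) = 4.16/5.46 = 0.7619
Stable ⇔ ρ < 1: YES
Spare capacity = cμ − λ = 5.46 − 4.16 = 1.30/hr

Final: ρ = 0.7619; stable; margin = 1.30/hr


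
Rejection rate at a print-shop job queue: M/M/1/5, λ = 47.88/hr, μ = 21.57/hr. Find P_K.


ρ = λ/μ = 47.88/21.57 = 2.2197
P_K = (1−ρ)ρ^K/(1−ρ^(K+1)) = (-1.2197·53.891464)/(1 − 119.625559)
= -65.734095/-118.625559 = 0.554131

Final: 0.554131


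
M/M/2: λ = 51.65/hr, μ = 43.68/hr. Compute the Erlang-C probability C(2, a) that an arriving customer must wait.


a = λ/μ = 1.1825; ρ = a/2 = 0.5912
P₀ = 0.256888 (from M/M/c formula)
C(c,a) = [a^c/(c!(1−ρ))]·P₀ = [1.39822/(2·0.4088)]·0.256888
= 1.71028·0.256888 = 0.439351

Final: 0.439351


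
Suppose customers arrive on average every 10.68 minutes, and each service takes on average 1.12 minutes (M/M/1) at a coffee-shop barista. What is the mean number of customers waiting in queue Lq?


λ = 60/10.68 = 5.6180 /hr
μ = 60/1.12 = 53.5714 /hr
ρ = λ/μ = 5.6180/53.5714 = 0.1049
Lq = ρ²/(1−ρ) = 0.01100/0.8951 = 0.01229

Final: 0.01229


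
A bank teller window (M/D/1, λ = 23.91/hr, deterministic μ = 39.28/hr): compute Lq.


ρ = 23.91/39.28 = 0.6087
M/D/1: Lq = ρ²/(2(1−ρ)) = 0.3705/(2·0.3913) = 0.47346

Final: 0.47346


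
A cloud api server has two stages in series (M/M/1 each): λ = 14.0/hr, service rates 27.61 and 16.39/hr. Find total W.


Each node sees arrival rate λ = 14.0/hr (tandem ⇒ throughput preserved).
W₁ = 1/(μ₁−λ) = 1/(27.61−14.0) = 0.07348 hr
W₂ = 1/(μ₂−λ) = 1/(16.39−14.0) = 0.41841 hr
W_total = W₁ + W₂ = 0.07348 + 0.41841 = 0.49189 hr

Final: 0.49189 hr


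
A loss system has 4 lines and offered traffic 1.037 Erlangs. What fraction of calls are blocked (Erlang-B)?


B(c,a) = (a^c/c!) / Σ_{k=0}^{c} a^k/k!
a^4/4! = 0.048184
Σ terms (k=0..4): 1.00000 + 1.03700 + 0.53768 + 0.18586 + 0.04818 = 2.808728
B = 0.048184/2.808728 = 0.017155

Final: 0.017155


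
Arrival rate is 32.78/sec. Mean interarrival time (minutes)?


Mean interarrival time = 1/λ = 1/32.78 second = 0.03051 second
In minutes: 0.03051 × 0.0166667 = 0.0005084 min

Final: 0.0005084 min


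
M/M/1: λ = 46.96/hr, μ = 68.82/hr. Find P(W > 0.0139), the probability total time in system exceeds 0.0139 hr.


W ~ Exponential(μ−λ) for M/M/1.
μ − λ = 68.82 − 46.96 = 21.8600
P(W > t) = e^{−(μ−λ)t} = e^{−0.3039} = 0.737969

Final: 0.737969


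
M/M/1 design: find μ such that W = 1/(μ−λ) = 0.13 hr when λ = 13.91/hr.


W = 1/(μ−λ) ⇒ μ − λ = 1/W = 1/0.13 = 7.6923
μ = λ + 1/W = 13.91 + 7.6923 = 21.6023 per hr

Final: 21.6023 /hr


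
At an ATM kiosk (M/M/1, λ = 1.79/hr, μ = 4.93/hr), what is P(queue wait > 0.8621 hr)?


ρ = 1.79/4.93 = 0.3631
P(Wq > t) = ρ·e^{−(μ−λ)t} = 0.3631·e^{−2.7070}
= 0.3631·0.066737 = 0.024231

Final: 0.024231


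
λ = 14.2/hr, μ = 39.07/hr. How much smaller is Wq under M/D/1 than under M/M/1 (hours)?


ρ = 14.2/39.07 = 0.3635
Wq(M/M/1) = ρ/(μ−λ) = 0.3635/24.87 = 0.01461 hr
Wq(M/D/1) = ρ/(2(μ−λ)) = 0.007307 hr
Savings = 0.01461 − 0.007307 = 0.007307 hr

Final: 0.007307 hr


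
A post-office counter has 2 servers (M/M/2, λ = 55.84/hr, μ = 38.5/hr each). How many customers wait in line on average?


a = λ/μ = 1.4504; ρ = a/2 = 0.7252
P₀ = 0.159289
Lq = P₀·a^c·ρ / (c!·(1−ρ)²) = 0.159289·2.10363·0.7252/(2·0.07552)
= 1.60891

Final: 1.60891


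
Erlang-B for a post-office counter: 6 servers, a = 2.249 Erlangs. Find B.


B(c,a) = (a^c/c!) / Σ_{k=0}^{c} a^k/k!
a^6/6! = 0.179723
Σ terms (k=0..6): 1.00000 + 2.24900 + 2.52900 + 1.89591 + 1.06597 + 0.47948 + 0.17972 = 9.399080
B = 0.179723/9.399080 = 0.019121

Final: 0.019121


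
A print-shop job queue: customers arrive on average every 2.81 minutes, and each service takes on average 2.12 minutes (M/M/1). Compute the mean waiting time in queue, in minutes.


λ = 60/2.81 = 21.3523 /hr
μ = 60/2.12 = 28.3019 /hr
ρ = λ/μ = 21.3523/28.3019 = 0.7544
Wq = ρ/(μ−λ) = 0.7544/(28.3019−21.3523) = 0.10856 hr
In minutes: 0.10856·60 = 6.514 min

Final: 6.514 min


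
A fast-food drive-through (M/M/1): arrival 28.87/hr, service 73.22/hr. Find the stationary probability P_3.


ρ = 28.87/73.22 = 0.3943
P_n = (1−ρ)·ρ^n = (1 − 0.3943)·0.3943^3 = 0.6057·0.061299 = 0.037129

Final: 0.037129


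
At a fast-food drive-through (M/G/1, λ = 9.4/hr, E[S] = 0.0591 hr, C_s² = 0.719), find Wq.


ρ = λ·E[S] = 9.4·0.0591 = 0.5555
E[S²] = E[S]²(1+C_s²) = 0.0591²·(1+0.719) = 0.006004
Wq = λ·E[S²]/(2(1−ρ)) = 9.4·0.006004/(2·0.4445) = 0.06349 hr

Final: 0.06349 hr


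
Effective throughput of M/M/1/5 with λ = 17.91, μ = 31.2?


ρ = 0.5740; P_K = (1−ρ)ρ^5/(1−ρ^6) = 0.027536
λ_eff = λ(1 − P_K) = 17.91·(1 − 0.027536) = 17.91·0.972464 = 17.4168 /hr

Final: 17.4168 /hr


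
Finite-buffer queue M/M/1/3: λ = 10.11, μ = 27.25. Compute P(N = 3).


ρ = λ/μ = 10.11/27.25 = 0.3710
P_K = (1−ρ)ρ^K/(1−ρ^(K+1)) = (0.6290·0.051069)/(1 − 0.018947)
= 0.032122/0.981053 = 0.032742

Final: 0.032742


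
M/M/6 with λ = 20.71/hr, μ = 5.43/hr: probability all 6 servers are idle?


a = λ/μ = 20.71/5.43 = 3.8140; ρ = a/c = 0.6357
Σ_{k=0}^{5} a^k/k! (terms k=0..5) = 1.00000 + 3.81400 + 7.27328 + 9.24676 + 8.81678 + 6.72543 = 36.87625
Tail: a^6/(6!(1−ρ)) = 3078.09214/(720·0.3643) = 11.73409
P₀ = 1/(36.87625 + 11.73409) = 1/48.61034 = 0.020572

Final: 0.020572


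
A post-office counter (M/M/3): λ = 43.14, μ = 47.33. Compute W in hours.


a = 0.9115; ρ = 0.3038; P₀ = 0.398700
Lq = P₀·a^c·ρ/(c!(1−ρ)²) = 0.03154
Wq = Lq/λ = 0.03154/43.14 = 0.0007312 hr
W = Wq + 1/μ = 0.0007312 + 0.02113 = 0.02186 hr

Final: 0.02186 hr


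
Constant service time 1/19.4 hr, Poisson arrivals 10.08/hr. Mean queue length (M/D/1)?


ρ = 10.08/19.4 = 0.5196
M/D/1: Lq = ρ²/(2(1−ρ)) = 0.2700/(2·0.4804) = 0.28098

Final: 0.28098


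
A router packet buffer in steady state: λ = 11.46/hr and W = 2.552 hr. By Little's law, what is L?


L = λW = 11.46·2.552 = 29.2459

Final: 29.2459


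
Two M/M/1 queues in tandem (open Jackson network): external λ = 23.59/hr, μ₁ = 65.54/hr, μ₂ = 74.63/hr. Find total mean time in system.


Each node sees arrival rate λ = 23.59/hr (tandem ⇒ throughput preserved).
W₁ = 1/(μ₁−λ) = 1/(65.54−23.59) = 0.02384 hr
W₂ = 1/(μ₂−λ) = 1/(74.63−23.59) = 0.01959 hr
W_total = W₁ + W₂ = 0.02384 + 0.01959 = 0.04343 hr

Final: 0.04343 hr


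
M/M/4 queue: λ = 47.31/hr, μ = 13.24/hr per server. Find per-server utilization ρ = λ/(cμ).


ρ = λ/(cμ) = 47.31/(4·13.24) = 47.31/52.96 = 0.8933

Final: 0.8933


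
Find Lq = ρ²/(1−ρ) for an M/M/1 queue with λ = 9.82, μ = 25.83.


ρ = 9.82/25.83 = 0.3802
Lq = ρ²/(1−ρ) = 0.1445/0.6198 = 0.2332

Final: 0.2332


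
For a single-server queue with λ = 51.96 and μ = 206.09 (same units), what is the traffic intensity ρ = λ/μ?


ρ = λ/μ = 51.96/206.09 = 0.2521

Final: 0.2521


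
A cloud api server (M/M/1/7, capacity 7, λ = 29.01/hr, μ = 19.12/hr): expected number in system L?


ρ = 29.01/19.12 = 1.5173
L = ρ[1 − (K+1)ρ^K + Kρ^(K+1)] / [(1−ρ)(1−ρ^(K+1))]
Numerator: 1.5173·(1 − 8·18.510531 + 7·28.085278) = 75.123603
Denominator: (-0.5173)·(-27.085278) = 14.010115
L = 75.123603/14.010115 = 5.3621

Final: 5.3621


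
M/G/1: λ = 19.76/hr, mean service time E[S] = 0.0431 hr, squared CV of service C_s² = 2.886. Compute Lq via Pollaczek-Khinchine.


ρ = λ·E[S] = 19.76·0.0431 = 0.8517
Lq = ρ²(1+C_s²)/(2(1−ρ)) = 0.7253·(1+2.886)/(2·0.1483)
= 0.7253·3.8860/0.2967 = 9.50017

Final: 9.50017


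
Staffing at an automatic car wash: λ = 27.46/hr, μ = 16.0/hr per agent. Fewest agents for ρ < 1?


Stability requires cμ > λ ⇔ c > λ/μ.
λ/μ = 27.46/16.0 = 1.7163
Minimum integer c = ⌊1.7163⌋ + 1 = 2
Check: 2·16.0 = 32.00 > 27.46, while 1·16.0 = 16.00 ≤ 27.46

Final: 2 servers


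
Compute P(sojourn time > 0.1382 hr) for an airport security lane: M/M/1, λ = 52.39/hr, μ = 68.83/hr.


W ~ Exponential(μ−λ) for M/M/1.
μ − λ = 68.83 − 52.39 = 16.4400
P(W > t) = e^{−(μ−λ)t} = e^{−2.2720} = 0.103105

Final: 0.103105


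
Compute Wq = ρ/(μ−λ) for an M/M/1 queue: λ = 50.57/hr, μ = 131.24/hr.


ρ = 50.57/131.24 = 0.3853
Wq = ρ/(μ−λ) = 0.3853/(131.24 − 50.57) = 0.3853/80.67 = 0.004777 hr

Final: 0.004777 hr


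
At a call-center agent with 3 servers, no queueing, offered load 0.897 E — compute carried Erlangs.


B(3,0.897) = 0.049715 (Erlang-B)
Carried load = a(1 − B) = 0.897·(1 − 0.049715) = 0.897·0.950285 = 0.8524 E

Final: 0.8524 Erlangs


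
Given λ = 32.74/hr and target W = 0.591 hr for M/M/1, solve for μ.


W = 1/(μ−λ) ⇒ μ − λ = 1/W = 1/0.591 = 1.6920
μ = λ + 1/W = 32.74 + 1.6920 = 34.4320 per hr

Final: 34.4320 /hr


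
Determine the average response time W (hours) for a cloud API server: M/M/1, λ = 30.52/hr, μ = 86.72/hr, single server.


W = 1/(μ−λ) = 1/(86.72 − 30.52) = 1/56.20 = 0.01779 hr

Final: 0.01779 hr


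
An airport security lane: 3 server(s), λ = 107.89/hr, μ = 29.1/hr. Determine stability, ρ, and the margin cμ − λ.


Total capacity cμ = 3·29.1 = 87.30/hr
ρ = λ/(cμ) = 107.89/87.30 = 1.2359
Stable ⇔ ρ < 1: NO
Spare capacity = cμ − λ = 87.30 − 107.89 = -20.59/hr

Final: ρ = 1.2359; unstable; margin = -20.59/hr


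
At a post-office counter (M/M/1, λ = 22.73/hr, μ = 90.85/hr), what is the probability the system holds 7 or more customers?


ρ = 22.73/90.85 = 0.2502
P(N ≥ n) = ρ^n = 0.2502^7 = 0.00006137

Final: 0.00006137


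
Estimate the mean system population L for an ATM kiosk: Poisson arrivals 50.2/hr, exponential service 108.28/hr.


ρ = λ/μ = 50.2/108.28 = 0.4636
L = ρ/(1−ρ) = 0.4636/(1 − 0.4636) = 0.4636/0.5364 = 0.8643

Final: 0.8643


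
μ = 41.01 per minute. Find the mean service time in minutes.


Mean service time = 1/μ = 1/41.01 minute = 0.02438 minute
In minutes: 0.02438 × 1 = 0.02438 min

Final: 0.02438 min


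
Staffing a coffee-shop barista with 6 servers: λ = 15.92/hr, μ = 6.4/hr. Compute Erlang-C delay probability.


a = λ/μ = 2.4875; ρ = a/6 = 0.4146
P₀ = 0.082661 (from M/M/c formula)
C(c,a) = [a^c/(c!(1−ρ))]·P₀ = [236.90735/(720·0.5854)]·0.082661
= 0.56206·0.082661 = 0.046460

Final: 0.046460


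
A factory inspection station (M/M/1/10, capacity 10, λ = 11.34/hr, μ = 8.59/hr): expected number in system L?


ρ = 11.34/8.59 = 1.3201
L = ρ[1 − (K+1)ρ^K + Kρ^(K+1)] / [(1−ρ)(1−ρ^(K+1))]
Numerator: 1.3201·(1 − 11·16.076774 + 10·21.223588) = 48.041681
Denominator: (-0.3201)·(-20.223588) = 6.474373
L = 48.041681/6.474373 = 7.4203

Final: 7.4203


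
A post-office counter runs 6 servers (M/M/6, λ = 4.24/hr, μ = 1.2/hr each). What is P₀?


a = λ/μ = 4.24/1.2 = 3.5333; ρ = a/c = 0.5889
Σ_{k=0}^{5} a^k/k! (terms k=0..5) = 1.00000 + 3.53333 + 6.24222 + 7.35195 + 6.49422 + 4.58925 = 29.21098
Tail: a^6/(6!(1−ρ)) = 1945.84240/(720·0.4111) = 6.57379
P₀ = 1/(29.21098 + 6.57379) = 1/35.78477 = 0.027945

Final: 0.027945


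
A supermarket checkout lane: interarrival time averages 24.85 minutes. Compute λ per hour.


λ = 1/(interarrival time) in consistent units.
1 hour = 60 min, so λ = 60/24.85 = 2.4145 per hour

Final: 2.4145 /hr


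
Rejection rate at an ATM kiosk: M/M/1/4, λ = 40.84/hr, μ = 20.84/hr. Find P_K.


ρ = λ/μ = 40.84/20.84 = 1.9597
P_K = (1−ρ)ρ^K/(1−ρ^(K+1)) = (-0.9597·14.748643)/(1 − 28.902812)
= -14.154168/-27.902812 = 0.507267

Final: 0.507267


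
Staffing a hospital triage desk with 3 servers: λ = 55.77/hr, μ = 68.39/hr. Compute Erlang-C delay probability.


a = λ/μ = 0.8155; ρ = a/3 = 0.2718
P₀ = 0.440125 (from M/M/c formula)
C(c,a) = [a^c/(c!(1−ρ))]·P₀ = [0.54228/(6·0.7282)]·0.440125
= 0.12412·0.440125 = 0.054628

Final: 0.054628


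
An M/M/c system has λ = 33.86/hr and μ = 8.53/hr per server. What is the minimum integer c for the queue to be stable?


Stability requires cμ > λ ⇔ c > λ/μ.
λ/μ = 33.86/8.53 = 3.9695
Minimum integer c = ⌊3.9695⌋ + 1 = 4
Check: 4·8.53 = 34.12 > 33.86, while 3·8.53 = 25.59 ≤ 33.86

Final: 4 servers


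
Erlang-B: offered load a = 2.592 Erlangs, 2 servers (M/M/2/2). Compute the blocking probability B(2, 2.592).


B(c,a) = (a^c/c!) / Σ_{k=0}^{c} a^k/k!
a^2/2! = 3.359232
Σ terms (k=0..2): 1.00000 + 2.59200 + 3.35923 = 6.951232
B = 3.359232/6.951232 = 0.483257

Final: 0.483257


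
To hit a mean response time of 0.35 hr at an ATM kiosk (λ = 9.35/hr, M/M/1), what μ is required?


W = 1/(μ−λ) ⇒ μ − λ = 1/W = 1/0.35 = 2.8571
μ = λ + 1/W = 9.35 + 2.8571 = 12.2071 per hr

Final: 12.2071 /hr


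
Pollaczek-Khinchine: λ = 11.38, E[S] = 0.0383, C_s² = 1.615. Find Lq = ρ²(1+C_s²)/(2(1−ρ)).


ρ = λ·E[S] = 11.38·0.0383 = 0.4359
Lq = ρ²(1+C_s²)/(2(1−ρ)) = 0.1900·(1+1.615)/(2·0.5641)
= 0.1900·2.6150/1.1283 = 0.44028

Final: 0.44028


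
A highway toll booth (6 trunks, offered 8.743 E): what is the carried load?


B(6,8.743) = 0.428155 (Erlang-B)
Carried load = a(1 − B) = 8.743·(1 − 0.428155) = 8.743·0.571845 = 4.9996 E

Final: 4.9996 Erlangs


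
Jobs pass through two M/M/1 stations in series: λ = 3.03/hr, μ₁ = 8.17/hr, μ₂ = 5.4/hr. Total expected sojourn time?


Each node sees arrival rate λ = 3.03/hr (tandem ⇒ throughput preserved).
W₁ = 1/(μ₁−λ) = 1/(8.17−3.03) = 0.19455 hr
W₂ = 1/(μ₂−λ) = 1/(5.4−3.03) = 0.42194 hr
W_total = W₁ + W₂ = 0.19455 + 0.42194 = 0.61649 hr

Final: 0.61649 hr


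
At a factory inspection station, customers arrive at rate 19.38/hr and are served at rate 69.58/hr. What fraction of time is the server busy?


ρ = λ/μ = 19.38/69.58 = 0.2785

Final: 0.2785


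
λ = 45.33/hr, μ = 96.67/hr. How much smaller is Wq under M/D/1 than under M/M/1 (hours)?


ρ = 45.33/96.67 = 0.4689
Wq(M/M/1) = ρ/(μ−λ) = 0.4689/51.34 = 0.009134 hr
Wq(M/D/1) = ρ/(2(μ−λ)) = 0.004567 hr
Savings = 0.009134 − 0.004567 = 0.004567 hr

Final: 0.004567 hr


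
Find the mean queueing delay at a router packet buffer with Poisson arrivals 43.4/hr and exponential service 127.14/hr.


ρ = 43.4/127.14 = 0.3414
Wq = ρ/(μ−λ) = 0.3414/(127.14 − 43.4) = 0.3414/83.74 = 0.004076 hr

Final: 0.004076 hr


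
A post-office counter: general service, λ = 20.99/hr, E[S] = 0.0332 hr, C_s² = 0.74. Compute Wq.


ρ = λ·E[S] = 20.99·0.0332 = 0.6969
E[S²] = E[S]²(1+C_s²) = 0.0332²·(1+0.74) = 0.001918
Wq = λ·E[S²]/(2(1−ρ)) = 20.99·0.001918/(2·0.3031) = 0.06640 hr

Final: 0.06640 hr


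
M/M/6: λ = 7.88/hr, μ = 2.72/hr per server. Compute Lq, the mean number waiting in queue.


a = λ/μ = 2.8971; ρ = a/6 = 0.4828
P₀ = 0.054438
Lq = P₀·a^c·ρ / (c!·(1−ρ)²) = 0.054438·591.21287·0.4828/(720·0.26745)
= 0.08070

Final: 0.08070


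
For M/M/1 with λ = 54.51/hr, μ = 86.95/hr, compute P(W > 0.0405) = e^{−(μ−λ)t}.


W ~ Exponential(μ−λ) for M/M/1.
μ − λ = 86.95 − 54.51 = 32.4400
P(W > t) = e^{−(μ−λ)t} = e^{−1.3138} = 0.268791

Final: 0.268791


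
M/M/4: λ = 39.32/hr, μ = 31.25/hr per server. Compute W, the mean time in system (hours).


a = 1.2582; ρ = 0.3146; P₀ = 0.282951
Lq = P₀·a^c·ρ/(c!(1−ρ)²) = 0.01978
Wq = Lq/λ = 0.01978/39.32 = 0.0005032 hr
W = Wq + 1/μ = 0.0005032 + 0.03200 = 0.03250 hr

Final: 0.03250 hr


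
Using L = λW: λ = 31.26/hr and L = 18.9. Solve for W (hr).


W = L/λ = 18.9/31.26 = 0.6046 hr

Final: 0.6046 hr


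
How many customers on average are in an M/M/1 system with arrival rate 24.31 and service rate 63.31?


ρ = λ/μ = 24.31/63.31 = 0.3840
L = ρ/(1−ρ) = 0.3840/(1 − 0.3840) = 0.3840/0.6160 = 0.6233

Final: 0.6233


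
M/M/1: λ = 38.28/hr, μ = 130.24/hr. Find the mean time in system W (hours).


W = 1/(μ−λ) = 1/(130.24 − 38.28) = 1/91.96 = 0.01087 hr

Final: 0.01087 hr


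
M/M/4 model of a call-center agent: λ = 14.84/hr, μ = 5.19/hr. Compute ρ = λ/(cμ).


ρ = λ/(cμ) = 14.84/(4·5.19) = 14.84/20.76 = 0.7148

Final: 0.7148


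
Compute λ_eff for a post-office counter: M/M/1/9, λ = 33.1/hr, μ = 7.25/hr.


ρ = 4.5655; P_K = (1−ρ)ρ^9/(1−ρ^10) = 0.780967
λ_eff = λ(1 − P_K) = 33.1·(1 − 0.780967) = 33.1·0.219033 = 7.2500 /hr

Final: 7.2500 /hr


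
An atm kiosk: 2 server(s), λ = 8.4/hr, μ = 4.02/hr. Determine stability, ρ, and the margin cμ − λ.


Total capacity cμ = 2·4.02 = 8.04/hr
ρ = λ/(cμ) = 8.4/8.04 = 1.0448
Stable ⇔ ρ < 1: NO
Spare capacity = cμ − λ = 8.04 − 8.4 = -0.36/hr

Final: ρ = 1.0448; unstable; margin = -0.36/hr


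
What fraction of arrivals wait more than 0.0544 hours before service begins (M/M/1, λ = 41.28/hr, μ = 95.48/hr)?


ρ = 41.28/95.48 = 0.4323
P(Wq > t) = ρ·e^{−(μ−λ)t} = 0.4323·e^{−2.9485}
= 0.4323·0.052419 = 0.022663

Final: 0.022663


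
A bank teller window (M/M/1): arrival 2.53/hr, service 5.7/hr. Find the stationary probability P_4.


ρ = 2.53/5.7 = 0.4439
P_n = (1−ρ)·ρ^n = (1 − 0.4439)·0.4439^4 = 0.5561·0.038813 = 0.021586

Final: 0.021586


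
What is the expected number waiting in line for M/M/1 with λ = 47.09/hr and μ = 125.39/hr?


ρ = 47.09/125.39 = 0.3755
Lq = ρ²/(1−ρ) = 0.1410/0.6245 = 0.2259

Final: 0.2259


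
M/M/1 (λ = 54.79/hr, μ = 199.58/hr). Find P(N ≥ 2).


ρ = 54.79/199.58 = 0.2745
P(N ≥ n) = ρ^n = 0.2745^2 = 0.075365

Final: 0.075365


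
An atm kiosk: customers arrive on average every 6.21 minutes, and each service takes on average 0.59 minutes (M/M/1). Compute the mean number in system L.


λ = 60/6.21 = 9.6618 /hr
μ = 60/0.59 = 101.6949 /hr
ρ = λ/μ = 9.6618/101.6949 = 0.09501
L = ρ/(1−ρ) = 0.09501/0.9050 = 0.1050

Final: 0.1050


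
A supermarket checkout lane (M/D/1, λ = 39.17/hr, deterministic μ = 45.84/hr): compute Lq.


ρ = 39.17/45.84 = 0.8545
M/D/1: Lq = ρ²/(2(1−ρ)) = 0.7302/(2·0.1455) = 2.50903

Final: 2.50903


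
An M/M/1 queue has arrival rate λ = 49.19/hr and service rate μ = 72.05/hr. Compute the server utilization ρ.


ρ = λ/μ = 49.19/72.05 = 0.6827

Final: 0.6827


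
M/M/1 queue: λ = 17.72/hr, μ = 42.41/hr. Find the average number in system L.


ρ = λ/μ = 17.72/42.41 = 0.4178
L = ρ/(1−ρ) = 0.4178/(1 − 0.4178) = 0.4178/0.5822 = 0.7177

Final: 0.7177


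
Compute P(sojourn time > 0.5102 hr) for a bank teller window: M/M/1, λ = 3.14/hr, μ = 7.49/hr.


W ~ Exponential(μ−λ) for M/M/1.
μ − λ = 7.49 − 3.14 = 4.3500
P(W > t) = e^{−(μ−λ)t} = e^{−2.2194} = 0.108678

Final: 0.108678


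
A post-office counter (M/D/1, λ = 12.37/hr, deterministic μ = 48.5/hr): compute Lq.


ρ = 12.37/48.5 = 0.2551
M/D/1: Lq = ρ²/(2(1−ρ)) = 0.06505/(2·0.7449) = 0.04366

Final: 0.04366


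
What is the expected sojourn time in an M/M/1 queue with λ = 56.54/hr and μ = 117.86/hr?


W = 1/(μ−λ) = 1/(117.86 − 56.54) = 1/61.32 = 0.01631 hr

Final: 0.01631 hr


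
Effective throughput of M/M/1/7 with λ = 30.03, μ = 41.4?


ρ = 0.7254; P_K = (1−ρ)ρ^7/(1−ρ^8) = 0.031425
λ_eff = λ(1 − P_K) = 30.03·(1 − 0.031425) = 30.03·0.968575 = 29.0863 /hr

Final: 29.0863 /hr


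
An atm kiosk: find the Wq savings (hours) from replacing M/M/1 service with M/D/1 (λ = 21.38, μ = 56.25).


ρ = 21.38/56.25 = 0.3801
Wq(M/M/1) = ρ/(μ−λ) = 0.3801/34.87 = 0.01090 hr
Wq(M/D/1) = ρ/(2(μ−λ)) = 0.005450 hr
Savings = 0.01090 − 0.005450 = 0.005450 hr

Final: 0.005450 hr


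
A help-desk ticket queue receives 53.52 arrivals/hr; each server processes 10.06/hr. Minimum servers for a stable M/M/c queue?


Stability requires cμ > λ ⇔ c > λ/μ.
λ/μ = 53.52/10.06 = 5.3201
Minimum integer c = ⌊5.3201⌋ + 1 = 6
Check: 6·10.06 = 60.36 > 53.52, while 5·10.06 = 50.30 ≤ 53.52

Final: 6 servers


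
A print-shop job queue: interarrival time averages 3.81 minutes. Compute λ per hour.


λ = 1/(interarrival time) in consistent units.
1 hour = 60 min, so λ = 60/3.81 = 15.7480 per hour

Final: 15.7480 /hr


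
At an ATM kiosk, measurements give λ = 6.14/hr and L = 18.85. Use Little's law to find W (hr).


W = L/λ = 18.85/6.14 = 3.0700 hr

Final: 3.0700 hr


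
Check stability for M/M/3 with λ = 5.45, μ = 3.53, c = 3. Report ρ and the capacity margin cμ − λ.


Total capacity cμ = 3·3.53 = 10.59/hr
ρ = λ/(cμ) = 5.45/10.59 = 0.5146
Stable ⇔ ρ < 1: YES
Spare capacity = cμ − λ = 10.59 − 5.45 = 5.14/hr

Final: ρ = 0.5146; stable; margin = 5.14/hr


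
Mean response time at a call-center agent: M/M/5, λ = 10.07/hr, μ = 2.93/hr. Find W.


a = 3.4369; ρ = 0.6874; P₀ = 0.028008
Lq = P₀·a^c·ρ/(c!(1−ρ)²) = 0.78712
Wq = Lq/λ = 0.78712/10.07 = 0.07817 hr
W = Wq + 1/μ = 0.07817 + 0.34130 = 0.41946 hr

Final: 0.41946 hr


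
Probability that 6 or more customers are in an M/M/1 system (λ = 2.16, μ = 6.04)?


ρ = 2.16/6.04 = 0.3576
P(N ≥ n) = ρ^n = 0.3576^6 = 0.002092

Final: 0.002092


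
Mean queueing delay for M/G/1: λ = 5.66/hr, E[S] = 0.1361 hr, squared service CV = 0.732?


ρ = λ·E[S] = 5.66·0.1361 = 0.7703
E[S²] = E[S]²(1+C_s²) = 0.1361²·(1+0.732) = 0.032082
Wq = λ·E[S²]/(2(1−ρ)) = 5.66·0.032082/(2·0.2297) = 0.39531 hr

Final: 0.39531 hr


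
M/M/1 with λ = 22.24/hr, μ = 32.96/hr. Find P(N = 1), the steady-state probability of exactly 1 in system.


ρ = 22.24/32.96 = 0.6748
P_n = (1−ρ)·ρ^n = (1 − 0.6748)·0.6748^1 = 0.3252·0.674757 = 0.219460

Final: 0.219460


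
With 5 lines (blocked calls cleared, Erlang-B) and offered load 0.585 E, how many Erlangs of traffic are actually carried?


B(5,0.585) = 0.0003181 (Erlang-B)
Carried load = a(1 − B) = 0.585·(1 − 0.0003181) = 0.585·0.999682 = 0.5848 E

Final: 0.5848 Erlangs


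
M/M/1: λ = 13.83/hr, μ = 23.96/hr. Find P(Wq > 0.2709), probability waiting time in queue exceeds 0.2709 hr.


ρ = 13.83/23.96 = 0.5772
P(Wq > t) = ρ·e^{−(μ−λ)t} = 0.5772·e^{−2.7442}
= 0.5772·0.064299 = 0.037114

Final: 0.037114


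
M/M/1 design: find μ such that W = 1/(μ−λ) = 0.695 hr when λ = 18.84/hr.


W = 1/(μ−λ) ⇒ μ − λ = 1/W = 1/0.695 = 1.4388
μ = λ + 1/W = 18.84 + 1.4388 = 20.2788 per hr

Final: 20.2788 /hr


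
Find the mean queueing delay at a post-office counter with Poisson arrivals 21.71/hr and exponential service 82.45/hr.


ρ = 21.71/82.45 = 0.2633
Wq = ρ/(μ−λ) = 0.2633/(82.45 − 21.71) = 0.2633/60.74 = 0.004335 hr

Final: 0.004335 hr


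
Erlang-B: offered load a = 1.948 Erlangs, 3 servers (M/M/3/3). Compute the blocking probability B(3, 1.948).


B(c,a) = (a^c/c!) / Σ_{k=0}^{c} a^k/k!
a^3/3! = 1.232014
Σ terms (k=0..3): 1.00000 + 1.94800 + 1.89735 + 1.23201 = 6.077366
B = 1.232014/6.077366 = 0.202722

Final: 0.202722


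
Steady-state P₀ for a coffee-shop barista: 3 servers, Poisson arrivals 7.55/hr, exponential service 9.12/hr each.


a = λ/μ = 7.55/9.12 = 0.8279; ρ = a/c = 0.2760
Σ_{k=0}^{2} a^k/k! (terms k=0..2) = 1.00000 + 0.82785 + 0.34267 = 2.17052
Tail: a^3/(3!(1−ρ)) = 0.56736/(6·0.7240) = 0.13060
P₀ = 1/(2.17052 + 0.13060) = 1/2.30112 = 0.434571

Final: 0.434571


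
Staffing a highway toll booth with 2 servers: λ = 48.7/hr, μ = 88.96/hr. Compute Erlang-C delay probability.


a = λ/μ = 0.5474; ρ = a/2 = 0.2737
P₀ = 0.570206 (from M/M/c formula)
C(c,a) = [a^c/(c!(1−ρ))]·P₀ = [0.29969/(2·0.7263)]·0.570206
= 0.20632·0.570206 = 0.117643

Final: 0.117643


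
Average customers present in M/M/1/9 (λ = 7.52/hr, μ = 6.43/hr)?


ρ = 7.52/6.43 = 1.1695
L = ρ[1 − (K+1)ρ^K + Kρ^(K+1)] / [(1−ρ)(1−ρ^(K+1))]
Numerator: 1.1695·(1 − 10·4.093189 + 9·4.787058) = 3.685887
Denominator: (-0.1695)·(-3.787058) = 0.641974
L = 3.685887/0.641974 = 5.7415

Final: 5.7415


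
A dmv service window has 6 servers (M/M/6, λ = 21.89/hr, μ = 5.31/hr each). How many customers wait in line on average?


a = λ/μ = 4.1224; ρ = a/6 = 0.6871
P₀ = 0.014486
Lq = P₀·a^c·ρ / (c!·(1−ρ)²) = 0.014486·4908.03265·0.6871/(720·0.09793)
= 0.69281

Final: 0.69281


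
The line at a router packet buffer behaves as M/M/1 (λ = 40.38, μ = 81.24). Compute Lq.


ρ = 40.38/81.24 = 0.4970
Lq = ρ²/(1−ρ) = 0.2471/0.5030 = 0.4912

Final: 0.4912


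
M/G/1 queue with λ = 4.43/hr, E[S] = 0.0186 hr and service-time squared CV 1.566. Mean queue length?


ρ = λ·E[S] = 4.43·0.0186 = 0.08240
Lq = ρ²(1+C_s²)/(2(1−ρ)) = 0.006789·(1+1.566)/(2·0.9176)
= 0.006789·2.5660/1.8352 = 0.009493

Final: 0.009493


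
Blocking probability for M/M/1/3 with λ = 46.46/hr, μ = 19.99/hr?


ρ = λ/μ = 46.46/19.99 = 2.3242
P_K = (1−ρ)ρ^K/(1−ρ^(K+1)) = (-1.3242·12.554495)/(1 − 29.178680)
= -16.624186/-28.178680 = 0.589956

Final: 0.589956


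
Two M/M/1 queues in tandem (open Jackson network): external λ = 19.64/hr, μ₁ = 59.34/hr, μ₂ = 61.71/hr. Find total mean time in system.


Each node sees arrival rate λ = 19.64/hr (tandem ⇒ throughput preserved).
W₁ = 1/(μ₁−λ) = 1/(59.34−19.64) = 0.02519 hr
W₂ = 1/(μ₂−λ) = 1/(61.71−19.64) = 0.02377 hr
W_total = W₁ + W₂ = 0.02519 + 0.02377 = 0.04896 hr

Final: 0.04896 hr


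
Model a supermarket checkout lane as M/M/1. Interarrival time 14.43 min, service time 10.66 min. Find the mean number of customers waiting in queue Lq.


λ = 60/14.43 = 4.1580 /hr
μ = 60/10.66 = 5.6285 /hr
ρ = λ/μ = 4.1580/5.6285 = 0.7387
Lq = ρ²/(1−ρ) = 0.5457/0.2613 = 2.0888

Final: 2.0888


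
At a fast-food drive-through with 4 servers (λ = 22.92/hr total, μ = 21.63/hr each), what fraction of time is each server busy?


ρ = λ/(cμ) = 22.92/(4·21.63) = 22.92/86.52 = 0.2649

Final: 0.2649


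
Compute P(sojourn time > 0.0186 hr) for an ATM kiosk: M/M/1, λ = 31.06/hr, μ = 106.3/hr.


W ~ Exponential(μ−λ) for M/M/1.
μ − λ = 106.3 − 31.06 = 75.2400
P(W > t) = e^{−(μ−λ)t} = e^{−1.3995} = 0.246729

Final: 0.246729


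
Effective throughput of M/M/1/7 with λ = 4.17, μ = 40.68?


ρ = 0.1025; P_K = (1−ρ)ρ^7/(1−ρ^8) = 0.0000001067
λ_eff = λ(1 − P_K) = 4.17·(1 − 0.0000001067) = 4.17·1.000000 = 4.1700 /hr

Final: 4.1700 /hr


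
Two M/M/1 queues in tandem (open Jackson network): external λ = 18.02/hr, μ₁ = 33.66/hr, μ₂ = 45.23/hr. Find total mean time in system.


Each node sees arrival rate λ = 18.02/hr (tandem ⇒ throughput preserved).
W₁ = 1/(μ₁−λ) = 1/(33.66−18.02) = 0.06394 hr
W₂ = 1/(μ₂−λ) = 1/(45.23−18.02) = 0.03675 hr
W_total = W₁ + W₂ = 0.06394 + 0.03675 = 0.10069 hr

Final: 0.10069 hr


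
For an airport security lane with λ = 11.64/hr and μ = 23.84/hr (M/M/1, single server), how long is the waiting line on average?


ρ = 11.64/23.84 = 0.4883
Lq = ρ²/(1−ρ) = 0.2384/0.5117 = 0.4658

Final: 0.4658


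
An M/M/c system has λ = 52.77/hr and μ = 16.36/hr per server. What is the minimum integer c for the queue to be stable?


Stability requires cμ > λ ⇔ c > λ/μ.
λ/μ = 52.77/16.36 = 3.2256
Minimum integer c = ⌊3.2256⌋ + 1 = 4
Check: 4·16.36 = 65.44 > 52.77, while 3·16.36 = 49.08 ≤ 52.77

Final: 4 servers


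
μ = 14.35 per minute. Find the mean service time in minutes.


Mean service time = 1/μ = 1/14.35 minute = 0.06969 minute
In minutes: 0.06969 × 1 = 0.06969 min

Final: 0.06969 min


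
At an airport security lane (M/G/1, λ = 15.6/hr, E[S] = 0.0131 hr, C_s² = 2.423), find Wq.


ρ = λ·E[S] = 15.6·0.0131 = 0.2044
E[S²] = E[S]²(1+C_s²) = 0.0131²·(1+2.423) = 0.0005874
Wq = λ·E[S²]/(2(1−ρ)) = 15.6·0.0005874/(2·0.7956) = 0.005759 hr

Final: 0.005759 hr
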